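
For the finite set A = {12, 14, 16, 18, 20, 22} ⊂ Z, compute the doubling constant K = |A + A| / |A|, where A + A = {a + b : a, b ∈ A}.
K = |A + A| / |A| = 11/6

Enumerate A + A = {a + b : a, b ∈ A}. With |A| = 6, there are |A|^2 = 36 ordered sum pairs; collecting distinct values, A + A = {24, 26, 28, 30, 32, 34, 36, 38, 40, 42, 44}, so |A + A| = 11. Thus K = 11/6. Here |A + A| = 2|A| − 1 = 11, the minimum possible — so K = 11/6 is minimal, which holds iff A is an arithmetic progression.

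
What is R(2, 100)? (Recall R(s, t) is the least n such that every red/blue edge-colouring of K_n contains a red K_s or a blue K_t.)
R(2, 100) = 100

R(2, k) = k for all k ≥ 2: in a 2-colouring of K_k, either some edge is red (a red K_2) or all edges are blue (a blue K_k). And K_{99} coloured all-blue has no blue K_100, so R(2, 100) > 99. Hence R(2, 100) = 100.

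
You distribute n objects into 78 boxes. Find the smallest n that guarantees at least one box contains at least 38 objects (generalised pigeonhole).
n = (38 − 1)·78 + 1 = 2887

By the generalised pigeonhole principle, to guarantee some box contains ≥ r objects we need more than (r − 1) · k objects total. Threshold: n = (r − 1) · k + 1. With r = 38 and k = 78: n = 37 · 78 + 1 = 2886 + 1 = 2887. For n = 2886 = 37 · 78, we can put exactly 37 objects in every box, avoiding 38 in any single one — so 2887 is tight.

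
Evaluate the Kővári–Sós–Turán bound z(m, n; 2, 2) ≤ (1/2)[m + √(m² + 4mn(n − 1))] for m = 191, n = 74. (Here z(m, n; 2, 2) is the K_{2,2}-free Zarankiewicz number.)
z(191, 74; 2, 2) ≤ (1/2)[191 + √(191² + 4·191·74·73)] = (1/2)[191 + √4163609] = 1115.7462

Kővári–Sós–Turán: let r_1, ..., r_191 be the row sums and z = Σ r_i the total number of 1s. Each pair of columns can share at most one row with both entries 1 (else a 2×2 all-ones block appears), so Σ_i C(r_i, 2) ≤ C(74, 2) = 2701. By convexity Σ_i C(r_i, 2) ≥ 191·C(z/191, 2) = z(z − 191)/(2·191), giving z² − 191z − 191·74·73 ≤ 0 and hence z ≤ (1/2)[191 + √(36481 + 4·1031782)] = (1/2)[191 + √4163609] ≈ (1/2)(191 + 2040.4923) = 1115.7462.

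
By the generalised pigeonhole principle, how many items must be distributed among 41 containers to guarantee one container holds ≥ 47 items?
n = (47 − 1)·41 + 1 = 1887

By the generalised pigeonhole principle, to guarantee some box contains ≥ r objects we need more than (r − 1) · k objects total. Threshold: n = (r − 1) · k + 1. With r = 47 and k = 41: n = 46 · 41 + 1 = 1886 + 1 = 1887. For n = 1886 = 46 · 41, we can put exactly 46 objects in every box, avoiding 47 in any single one — so 1887 is tight.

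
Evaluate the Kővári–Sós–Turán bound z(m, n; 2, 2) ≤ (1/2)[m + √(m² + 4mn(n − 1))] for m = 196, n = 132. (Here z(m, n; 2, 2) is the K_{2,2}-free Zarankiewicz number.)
z(196, 132; 2, 2) ≤ (1/2)[196 + √(196² + 4·196·132·131)] = (1/2)[196 + √13595344] = 1941.5932

Kővári–Sós–Turán: let r_1, ..., r_196 be the row sums and z = Σ r_i the total number of 1s. Each pair of columns can share at most one row with both entries 1 (else a 2×2 all-ones block appears), so Σ_i C(r_i, 2) ≤ C(132, 2) = 8646. By convexity Σ_i C(r_i, 2) ≥ 196·C(z/196, 2) = z(z − 196)/(2·196), giving z² − 196z − 196·132·131 ≤ 0 and hence z ≤ (1/2)[196 + √(38416 + 4·3389232)] = (1/2)[196 + √13595344] ≈ (1/2)(196 + 3687.1865) = 1941.5932.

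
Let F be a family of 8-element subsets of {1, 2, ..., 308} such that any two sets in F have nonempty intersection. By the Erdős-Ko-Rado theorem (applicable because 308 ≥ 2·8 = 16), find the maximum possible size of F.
max |F| = C(307, 7) = 47601293640636

Erdős-Ko-Rado (1961): when n ≥ 2k, max |F| = C(n−1, k−1). The bound is attained by the star {A : i ∈ A} for any fixed i ∈ [n]. Here C(308−1, 8−1) = C(307, 7) = 47601293640636.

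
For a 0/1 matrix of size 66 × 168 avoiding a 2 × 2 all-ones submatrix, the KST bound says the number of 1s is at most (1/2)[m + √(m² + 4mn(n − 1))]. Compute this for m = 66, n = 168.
z(66, 168; 2, 2) ≤ (1/2)[66 + √(66² + 4·66·168·167)] = (1/2)[66 + √7411140] = 1394.1705

Kővári–Sós–Turán: let r_1, ..., r_66 be the row sums and z = Σ r_i the total number of 1s. Each pair of columns can share at most one row with both entries 1 (else a 2×2 all-ones block appears), so Σ_i C(r_i, 2) ≤ C(168, 2) = 14028. By convexity Σ_i C(r_i, 2) ≥ 66·C(z/66, 2) = z(z − 66)/(2·66), giving z² − 66z − 66·168·167 ≤ 0 and hence z ≤ (1/2)[66 + √(4356 + 4·1851696)] = (1/2)[66 + √7411140] ≈ (1/2)(66 + 2722.3409) = 1394.1705.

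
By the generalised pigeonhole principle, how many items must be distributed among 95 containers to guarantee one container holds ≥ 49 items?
n = (49 − 1)·95 + 1 = 4561

By the generalised pigeonhole principle, to guarantee some box contains ≥ r objects we need more than (r − 1) · k objects total. Threshold: n = (r − 1) · k + 1. With r = 49 and k = 95: n = 48 · 95 + 1 = 4560 + 1 = 4561. For n = 4560 = 48 · 95, we can put exactly 48 objects in every box, avoiding 49 in any single one — so 4561 is tight.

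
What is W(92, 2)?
W(92, 2) = 92 + 1 = 93

A 2-term AP is any pair of integers, so a monochromatic 2-AP exists iff some colour is used at least twice. With 92 colours, the colouring i ↦ i on {1, ..., 92} uses each colour once, avoiding any monochromatic pair, so W(92, 2) > 92. For {1, ..., 93}, pigeonhole forces two integers of the same colour, which form a monochromatic 2-AP. Hence W(92, 2) = 93.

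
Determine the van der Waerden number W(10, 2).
W(10, 2) = 10 + 1 = 11

A 2-term AP is any pair of integers, so a monochromatic 2-AP exists iff some colour is used at least twice. With 10 colours, the colouring i ↦ i on {1, ..., 10} uses each colour once, avoiding any monochromatic pair, so W(10, 2) > 10. For {1, ..., 11}, pigeonhole forces two integers of the same colour, which form a monochromatic 2-AP. Hence W(10, 2) = 11.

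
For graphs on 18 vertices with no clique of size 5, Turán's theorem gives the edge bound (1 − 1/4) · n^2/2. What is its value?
Turán density bound = (3/4) · 18^2/2 = 243/2 ≈ 121.5

Turán's theorem: ex(n, K_{r+1}) is achieved by the complete r-partite Turán graph T(n, r) with parts as balanced as possible, and is at most (1 − 1/r) · n^2/2. For r = 4, n = 18: the density bound is (3/4) · 324/2 = 243/2 ≈ 121.5. The integer-valued extremum is e(T(18, 4)) = 121, which is strictly less than the density bound 243/2 since 4 ∤ 18 (the parts of T(18, 4) cannot all be equal).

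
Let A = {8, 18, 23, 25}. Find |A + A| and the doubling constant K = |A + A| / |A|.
K = |A + A| / |A| = 10/4 = 5/2

Enumerate A + A = {a + b : a, b ∈ A}. With |A| = 4, there are |A|^2 = 16 ordered sum pairs; collecting distinct values, A + A = {16, 26, 31, 33, 36, 41, 43, 46, 48, 50}, so |A + A| = 10. Thus K = 10/4 = 5/2. For comparison, the minimum possible |A + A| over all 4-element sets is 2·4 − 1 = 7 (so min K = 7/4), attained only by arithmetic progressions.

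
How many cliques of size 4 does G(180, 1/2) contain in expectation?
E[# K_4] = C(180, 4) · (1/2)^C(4, 2) = 42296805 / 2^6 = 660887.578125

For each 4-subset S of vertices (there are C(180, 4) = 42296805 such S), let X_S = 1 if S induces a K_4 (all C(4, 2) = 6 edges present). Then P(X_S = 1) = (1/2)^6 = 1/64. By linearity of expectation, E[# K_4] = C(180, 4) · (1/2)^6 = 42296805 / 64 = 660887.578125.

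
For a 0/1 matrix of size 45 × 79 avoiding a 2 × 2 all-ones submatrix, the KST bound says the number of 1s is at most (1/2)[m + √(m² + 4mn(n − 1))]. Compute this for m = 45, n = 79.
z(45, 79; 2, 2) ≤ (1/2)[45 + √(45² + 4·45·79·78)] = (1/2)[45 + √1111185] = 549.5638

Kővári–Sós–Turán: let r_1, ..., r_45 be the row sums and z = Σ r_i the total number of 1s. Each pair of columns can share at most one row with both entries 1 (else a 2×2 all-ones block appears), so Σ_i C(r_i, 2) ≤ C(79, 2) = 3081. By convexity Σ_i C(r_i, 2) ≥ 45·C(z/45, 2) = z(z − 45)/(2·45), giving z² − 45z − 45·79·78 ≤ 0 and hence z ≤ (1/2)[45 + √(2025 + 4·277290)] = (1/2)[45 + √1111185] ≈ (1/2)(45 + 1054.1276) = 549.5638.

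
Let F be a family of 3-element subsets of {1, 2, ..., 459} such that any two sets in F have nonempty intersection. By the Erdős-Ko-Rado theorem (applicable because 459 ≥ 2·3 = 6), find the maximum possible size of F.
max |F| = C(458, 2) = 104653

The Erdős-Ko-Rado theorem states: for n ≥ 2k, an intersecting family of k-subsets of an n-element set has size at most C(n − 1, k − 1), with equality for 'star' families {A ⊆ [n] : |A| = k, i ∈ A} (fix an element i). For n = 459, k = 3: C(458, 2) = 104653.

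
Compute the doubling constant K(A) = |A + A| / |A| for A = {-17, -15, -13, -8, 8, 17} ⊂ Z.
K = |A + A| / |A| = 19/6

Enumerate A + A = {a + b : a, b ∈ A}. With |A| = 6, there are |A|^2 = 36 ordered sum pairs; collecting distinct values, A + A = {-34, -32, -30, -28, -26, -25, -23, -21, -16, -9, -7, -5, 0, 2, 4, 9, 16, 25, 34}, so |A + A| = 19. Thus K = 19/6. For comparison, the minimum possible |A + A| over all 6-element sets is 2·6 − 1 = 11 (so min K = 11/6), attained only by arithmetic progressions.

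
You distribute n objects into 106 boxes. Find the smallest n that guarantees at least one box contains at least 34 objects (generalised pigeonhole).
n = (34 − 1)·106 + 1 = 3499

By the generalised pigeonhole principle, to guarantee some box contains ≥ r objects we need more than (r − 1) · k objects total. Threshold: n = (r − 1) · k + 1. With r = 34 and k = 106: n = 33 · 106 + 1 = 3498 + 1 = 3499. For n = 3498 = 33 · 106, we can put exactly 33 objects in every box, avoiding 34 in any single one — so 3499 is tight.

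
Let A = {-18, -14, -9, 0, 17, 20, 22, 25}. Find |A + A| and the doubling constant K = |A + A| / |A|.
K = |A + A| / |A| = 32/8 = 4

Enumerate A + A = {a + b : a, b ∈ A}. With |A| = 8, there are |A|^2 = 64 ordered sum pairs; collecting distinct values, A + A = {-36, -32, -28, -27, -23, -18, -14, -9, -1, 0, 2, 3, 4, 6, 7, 8, 11, 13, 16, 17, 20, 22, 25, 34, 37, 39, 40, 42, 44, 45, 47, 50}, so |A + A| = 32. Thus K = 32/8 = 4. For comparison, the minimum possible |A + A| over all 8-element sets is 2·8 − 1 = 15 (so min K = 15/8), attained only by arithmetic progressions.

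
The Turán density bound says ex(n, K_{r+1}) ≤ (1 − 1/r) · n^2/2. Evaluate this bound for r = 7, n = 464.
Turán density bound = (6/7) · 464^2/2 = 645888/7 ≈ 92269.7143

Turán's theorem: ex(n, K_{r+1}) is achieved by the complete r-partite Turán graph T(n, r) with parts as balanced as possible, and is at most (1 − 1/r) · n^2/2. For r = 7, n = 464: the density bound is (6/7) · 215296/2 = 645888/7 ≈ 92269.7143. The integer-valued extremum is e(T(464, 7)) = 92269, which is strictly less than the density bound 645888/7 since 7 ∤ 464 (the parts of T(464, 7) cannot all be equal).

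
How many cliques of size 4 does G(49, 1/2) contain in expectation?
E[# K_4] = C(49, 4) · (1/2)^C(4, 2) = 211876 / 2^6 = 52969/16 = 3310.5625

For each 4-subset S of vertices (there are C(49, 4) = 211876 such S), let X_S = 1 if S induces a K_4 (all C(4, 2) = 6 edges present). Then P(X_S = 1) = (1/2)^6 = 1/64. By linearity of expectation, E[# K_4] = C(49, 4) · (1/2)^6 = 211876 / 64 = 52969/16 = 3310.5625.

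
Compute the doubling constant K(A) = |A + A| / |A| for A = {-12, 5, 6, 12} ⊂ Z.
K = |A + A| / |A| = 10/4 = 5/2

Enumerate A + A = {a + b : a, b ∈ A}. With |A| = 4, there are |A|^2 = 16 ordered sum pairs; collecting distinct values, A + A = {-24, -7, -6, 0, 10, 11, 12, 17, 18, 24}, so |A + A| = 10. Thus K = 10/4 = 5/2. For comparison, the minimum possible |A + A| over all 4-element sets is 2·4 − 1 = 7 (so min K = 7/4), attained only by arithmetic progressions.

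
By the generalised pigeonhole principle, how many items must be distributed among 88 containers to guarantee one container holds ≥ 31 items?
n = (31 − 1)·88 + 1 = 2641

By the generalised pigeonhole principle, to guarantee some box contains ≥ r objects we need more than (r − 1) · k objects total. Threshold: n = (r − 1) · k + 1. With r = 31 and k = 88: n = 30 · 88 + 1 = 2640 + 1 = 2641. For n = 2640 = 30 · 88, we can put exactly 30 objects in every box, avoiding 31 in any single one — so 2641 is tight.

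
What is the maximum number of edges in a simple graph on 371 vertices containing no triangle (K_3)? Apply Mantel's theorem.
ex(371, K_3) = ⌊371^2/4⌋ = 34410

Mantel (1907): a triangle-free graph on n vertices has at most ⌊n^2/4⌋ edges, with equality for the complete bipartite graph K_{⌊n/2⌋, ⌈n/2⌉}. For n = 371: ⌊371^2/4⌋ = ⌊137641/4⌋ = 34410. The extremal graph is K_{185, 186}, which has 185·186 = 34410 edges.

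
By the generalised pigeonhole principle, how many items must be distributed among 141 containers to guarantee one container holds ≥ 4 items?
n = (4 − 1)·141 + 1 = 424

By the generalised pigeonhole principle, to guarantee some box contains ≥ r objects we need more than (r − 1) · k objects total. Threshold: n = (r − 1) · k + 1. With r = 4 and k = 141: n = 3 · 141 + 1 = 423 + 1 = 424. For n = 423 = 3 · 141, we can put exactly 3 objects in every box, avoiding 4 in any single one — so 424 is tight.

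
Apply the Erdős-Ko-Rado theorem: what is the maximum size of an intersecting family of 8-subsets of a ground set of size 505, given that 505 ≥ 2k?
max |F| = C(504, 7) = 1571843562600600

The Erdős-Ko-Rado theorem states: for n ≥ 2k, an intersecting family of k-subsets of an n-element set has size at most C(n − 1, k − 1), with equality for 'star' families {A ⊆ [n] : |A| = k, i ∈ A} (fix an element i). For n = 505, k = 8: C(504, 7) = 1571843562600600.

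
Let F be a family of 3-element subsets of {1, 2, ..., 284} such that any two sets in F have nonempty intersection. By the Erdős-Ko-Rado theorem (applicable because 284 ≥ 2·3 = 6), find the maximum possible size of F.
max |F| = C(283, 2) = 39903

The Erdős-Ko-Rado theorem states: for n ≥ 2k, an intersecting family of k-subsets of an n-element set has size at most C(n − 1, k − 1), with equality for 'star' families {A ⊆ [n] : |A| = k, i ∈ A} (fix an element i). For n = 284, k = 3: C(283, 2) = 39903.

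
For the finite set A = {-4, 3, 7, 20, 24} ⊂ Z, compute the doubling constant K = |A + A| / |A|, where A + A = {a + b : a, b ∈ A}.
K = |A + A| / |A| = 14/5

Enumerate A + A = {a + b : a, b ∈ A}. With |A| = 5, there are |A|^2 = 25 ordered sum pairs; collecting distinct values, A + A = {-8, -1, 3, 6, 10, 14, 16, 20, 23, 27, 31, 40, 44, 48}, so |A + A| = 14. Thus K = 14/5. For comparison, the minimum possible |A + A| over all 5-element sets is 2·5 − 1 = 9 (so min K = 9/5), attained only by arithmetic progressions.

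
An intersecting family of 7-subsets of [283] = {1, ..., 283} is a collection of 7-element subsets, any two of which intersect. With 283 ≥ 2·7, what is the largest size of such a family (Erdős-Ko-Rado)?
max |F| = C(282, 6) = 662078875542

The Erdős-Ko-Rado theorem states: for n ≥ 2k, an intersecting family of k-subsets of an n-element set has size at most C(n − 1, k − 1), with equality for 'star' families {A ⊆ [n] : |A| = k, i ∈ A} (fix an element i). For n = 283, k = 7: C(282, 6) = 662078875542.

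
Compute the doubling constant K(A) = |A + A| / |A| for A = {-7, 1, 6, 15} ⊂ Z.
K = |A + A| / |A| = 10/4 = 5/2

Enumerate A + A = {a + b : a, b ∈ A}. With |A| = 4, there are |A|^2 = 16 ordered sum pairs; collecting distinct values, A + A = {-14, -6, -1, 2, 7, 8, 12, 16, 21, 30}, so |A + A| = 10. Thus K = 10/4 = 5/2. For comparison, the minimum possible |A + A| over all 4-element sets is 2·4 − 1 = 7 (so min K = 7/4), attained only by arithmetic progressions.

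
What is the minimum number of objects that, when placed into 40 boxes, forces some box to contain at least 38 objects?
n = (38 − 1)·40 + 1 = 1481

By the generalised pigeonhole principle, to guarantee some box contains ≥ r objects we need more than (r − 1) · k objects total. Threshold: n = (r − 1) · k + 1. With r = 38 and k = 40: n = 37 · 40 + 1 = 1480 + 1 = 1481. For n = 1480 = 37 · 40, we can put exactly 37 objects in every box, avoiding 38 in any single one — so 1481 is tight.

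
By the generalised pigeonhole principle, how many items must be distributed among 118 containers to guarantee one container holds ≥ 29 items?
n = (29 − 1)·118 + 1 = 3305

By the generalised pigeonhole principle, to guarantee some box contains ≥ r objects we need more than (r − 1) · k objects total. Threshold: n = (r − 1) · k + 1. With r = 29 and k = 118: n = 28 · 118 + 1 = 3304 + 1 = 3305. For n = 3304 = 28 · 118, we can put exactly 28 objects in every box, avoiding 29 in any single one — so 3305 is tight.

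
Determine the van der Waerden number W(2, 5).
W(2, 5) = 178

This is a classical value, W(2, 5) = 178, established by combining an explicit 2-colouring of {1, ..., 177} with no monochromatic 5-AP (giving the lower bound W(2, 5) > 177) and a finite case analysis / exhaustive computer search showing every 2-colouring of {1, ..., 178} has such an AP.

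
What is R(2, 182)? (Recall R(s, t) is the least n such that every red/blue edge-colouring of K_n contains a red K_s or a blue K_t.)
R(2, 182) = 182

R(2, k) = k for all k ≥ 2: in a 2-colouring of K_k, either some edge is red (a red K_2) or all edges are blue (a blue K_k). And K_{181} coloured all-blue has no blue K_182, so R(2, 182) > 181. Hence R(2, 182) = 182.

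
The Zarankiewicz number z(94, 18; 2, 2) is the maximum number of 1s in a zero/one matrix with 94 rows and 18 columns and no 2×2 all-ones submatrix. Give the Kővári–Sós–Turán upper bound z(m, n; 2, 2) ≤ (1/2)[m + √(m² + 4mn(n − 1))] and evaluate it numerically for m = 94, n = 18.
z(94, 18; 2, 2) ≤ (1/2)[94 + √(94² + 4·94·18·17)] = (1/2)[94 + √123892] = 222.9915

Kővári–Sós–Turán: let r_1, ..., r_94 be the row sums and z = Σ r_i the total number of 1s. Each pair of columns can share at most one row with both entries 1 (else a 2×2 all-ones block appears), so Σ_i C(r_i, 2) ≤ C(18, 2) = 153. By convexity Σ_i C(r_i, 2) ≥ 94·C(z/94, 2) = z(z − 94)/(2·94), giving z² − 94z − 94·18·17 ≤ 0 and hence z ≤ (1/2)[94 + √(8836 + 4·28764)] = (1/2)[94 + √123892] ≈ (1/2)(94 + 351.983) = 222.9915.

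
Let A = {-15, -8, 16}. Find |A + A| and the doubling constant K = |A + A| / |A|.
K = |A + A| / |A| = 6/3 = 2

Enumerate A + A = {a + b : a, b ∈ A}. With |A| = 3, there are |A|^2 = 9 ordered sum pairs; collecting distinct values, A + A = {-30, -23, -16, 1, 8, 32}, so |A + A| = 6. Thus K = 6/3 = 2. For comparison, the minimum possible |A + A| over all 3-element sets is 2·3 − 1 = 5 (so min K = 5/3), attained only by arithmetic progressions.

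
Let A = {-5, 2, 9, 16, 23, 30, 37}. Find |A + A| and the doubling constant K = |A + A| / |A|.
K = |A + A| / |A| = 13/7

Enumerate A + A = {a + b : a, b ∈ A}. With |A| = 7, there are |A|^2 = 49 ordered sum pairs; collecting distinct values, A + A = {-10, -3, 4, 11, 18, 25, 32, 39, 46, 53, 60, 67, 74}, so |A + A| = 13. Thus K = 13/7. Here |A + A| = 2|A| − 1 = 13, the minimum possible — so K = 13/7 is minimal, which holds iff A is an arithmetic progression.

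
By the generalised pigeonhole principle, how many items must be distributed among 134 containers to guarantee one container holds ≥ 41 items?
n = (41 − 1)·134 + 1 = 5361

By the generalised pigeonhole principle, to guarantee some box contains ≥ r objects we need more than (r − 1) · k objects total. Threshold: n = (r − 1) · k + 1. With r = 41 and k = 134: n = 40 · 134 + 1 = 5360 + 1 = 5361. For n = 5360 = 40 · 134, we can put exactly 40 objects in every box, avoiding 41 in any single one — so 5361 is tight.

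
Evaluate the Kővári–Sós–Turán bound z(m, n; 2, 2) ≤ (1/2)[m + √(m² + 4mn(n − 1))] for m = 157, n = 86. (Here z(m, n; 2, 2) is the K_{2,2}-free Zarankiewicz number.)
z(157, 86; 2, 2) ≤ (1/2)[157 + √(157² + 4·157·86·85)] = (1/2)[157 + √4615329] = 1152.6658

Kővári–Sós–Turán: let r_1, ..., r_157 be the row sums and z = Σ r_i the total number of 1s. Each pair of columns can share at most one row with both entries 1 (else a 2×2 all-ones block appears), so Σ_i C(r_i, 2) ≤ C(86, 2) = 3655. By convexity Σ_i C(r_i, 2) ≥ 157·C(z/157, 2) = z(z − 157)/(2·157), giving z² − 157z − 157·86·85 ≤ 0 and hence z ≤ (1/2)[157 + √(24649 + 4·1147670)] = (1/2)[157 + √4615329] ≈ (1/2)(157 + 2148.3317) = 1152.6658.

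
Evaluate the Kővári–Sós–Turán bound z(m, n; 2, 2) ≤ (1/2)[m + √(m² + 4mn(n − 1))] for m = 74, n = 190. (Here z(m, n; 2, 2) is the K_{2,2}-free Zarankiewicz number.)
z(74, 190; 2, 2) ≤ (1/2)[74 + √(74² + 4·74·190·189)] = (1/2)[74 + √10634836] = 1667.5548

Kővári–Sós–Turán: let r_1, ..., r_74 be the row sums and z = Σ r_i the total number of 1s. Each pair of columns can share at most one row with both entries 1 (else a 2×2 all-ones block appears), so Σ_i C(r_i, 2) ≤ C(190, 2) = 17955. By convexity Σ_i C(r_i, 2) ≥ 74·C(z/74, 2) = z(z − 74)/(2·74), giving z² − 74z − 74·190·189 ≤ 0 and hence z ≤ (1/2)[74 + √(5476 + 4·2657340)] = (1/2)[74 + √10634836] ≈ (1/2)(74 + 3261.1096) = 1667.5548.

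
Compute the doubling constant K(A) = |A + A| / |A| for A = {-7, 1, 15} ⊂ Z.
K = |A + A| / |A| = 6/3 = 2

Enumerate A + A = {a + b : a, b ∈ A}. With |A| = 3, there are |A|^2 = 9 ordered sum pairs; collecting distinct values, A + A = {-14, -6, 2, 8, 16, 30}, so |A + A| = 6. Thus K = 6/3 = 2. For comparison, the minimum possible |A + A| over all 3-element sets is 2·3 − 1 = 5 (so min K = 5/3), attained only by arithmetic progressions.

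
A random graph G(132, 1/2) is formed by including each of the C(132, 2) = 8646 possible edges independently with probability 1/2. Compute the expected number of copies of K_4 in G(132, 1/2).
E[# K_4] = C(132, 4) · (1/2)^C(4, 2) = 12082785 / 2^6 = 188793.515625

For each 4-subset S of vertices (there are C(132, 4) = 12082785 such S), let X_S = 1 if S induces a K_4 (all C(4, 2) = 6 edges present). Then P(X_S = 1) = (1/2)^6 = 1/64. By linearity of expectation, E[# K_4] = C(132, 4) · (1/2)^6 = 12082785 / 64 = 188793.515625.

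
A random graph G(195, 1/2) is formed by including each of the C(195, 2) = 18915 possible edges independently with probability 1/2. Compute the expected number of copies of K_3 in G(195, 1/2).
E[# K_3] = C(195, 3) · (1/2)^C(3, 2) = 1216865 / 2^3 = 152108.125

For each 3-subset S of vertices (there are C(195, 3) = 1216865 such S), let X_S = 1 if S induces a K_3 (all C(3, 2) = 3 edges present). Then P(X_S = 1) = (1/2)^3 = 1/8. By linearity of expectation, E[# K_3] = C(195, 3) · (1/2)^3 = 1216865 / 8 = 152108.125.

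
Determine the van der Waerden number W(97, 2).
W(97, 2) = 97 + 1 = 98

A 2-term AP is any pair of integers, so a monochromatic 2-AP exists iff some colour is used at least twice. With 97 colours, the colouring i ↦ i on {1, ..., 97} uses each colour once, avoiding any monochromatic pair, so W(97, 2) > 97. For {1, ..., 98}, pigeonhole forces two integers of the same colour, which form a monochromatic 2-AP. Hence W(97, 2) = 98.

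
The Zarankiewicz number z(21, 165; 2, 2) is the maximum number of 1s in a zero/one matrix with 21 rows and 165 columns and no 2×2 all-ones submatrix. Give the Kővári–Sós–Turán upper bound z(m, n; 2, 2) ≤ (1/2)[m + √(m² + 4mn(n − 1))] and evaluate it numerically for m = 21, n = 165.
z(21, 165; 2, 2) ≤ (1/2)[21 + √(21² + 4·21·165·164)] = (1/2)[21 + √2273481] = 764.4033

Kővári–Sós–Turán: let r_1, ..., r_21 be the row sums and z = Σ r_i the total number of 1s. Each pair of columns can share at most one row with both entries 1 (else a 2×2 all-ones block appears), so Σ_i C(r_i, 2) ≤ C(165, 2) = 13530. By convexity Σ_i C(r_i, 2) ≥ 21·C(z/21, 2) = z(z − 21)/(2·21), giving z² − 21z − 21·165·164 ≤ 0 and hence z ≤ (1/2)[21 + √(441 + 4·568260)] = (1/2)[21 + √2273481] ≈ (1/2)(21 + 1507.8067) = 764.4033.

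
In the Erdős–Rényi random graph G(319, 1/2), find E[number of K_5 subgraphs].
E[# K_5] = C(319, 5) · (1/2)^C(5, 2) = 26674326063 / 2^10 ≈ 26049146.545898

For each 5-subset S of vertices (there are C(319, 5) = 26674326063 such S), let X_S = 1 if S induces a K_5 (all C(5, 2) = 10 edges present). Then P(X_S = 1) = (1/2)^10 = 1/1024. By linearity of expectation, E[# K_5] = C(319, 5) · (1/2)^10 = 26674326063 / 1024 ≈ 26049146.545898.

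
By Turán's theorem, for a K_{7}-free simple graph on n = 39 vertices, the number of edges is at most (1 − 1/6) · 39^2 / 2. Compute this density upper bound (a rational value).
Turán density bound = (5/6) · 39^2/2 = 2535/4 ≈ 633.75

Turán's theorem: ex(n, K_{r+1}) is achieved by the complete r-partite Turán graph T(n, r) with parts as balanced as possible, and is at most (1 − 1/r) · n^2/2. For r = 6, n = 39: the density bound is (5/6) · 1521/2 = 2535/4 ≈ 633.75. The integer-valued extremum is e(T(39, 6)) = 633, which is strictly less than the density bound 2535/4 since 6 ∤ 39 (the parts of T(39, 6) cannot all be equal).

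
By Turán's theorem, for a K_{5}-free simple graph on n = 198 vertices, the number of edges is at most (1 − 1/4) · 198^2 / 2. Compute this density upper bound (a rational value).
Turán density bound = (3/4) · 198^2/2 = 29403/2 ≈ 14701.5

Turán's theorem: ex(n, K_{r+1}) is achieved by the complete r-partite Turán graph T(n, r) with parts as balanced as possible, and is at most (1 − 1/r) · n^2/2. For r = 4, n = 198: the density bound is (3/4) · 39204/2 = 29403/2 ≈ 14701.5. The integer-valued extremum is e(T(198, 4)) = 14701, which is strictly less than the density bound 29403/2 since 4 ∤ 198 (the parts of T(198, 4) cannot all be equal).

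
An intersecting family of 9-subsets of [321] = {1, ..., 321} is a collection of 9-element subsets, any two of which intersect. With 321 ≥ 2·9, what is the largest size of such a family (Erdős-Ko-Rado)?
max |F| = C(320, 8) = 2496767727736920

Erdős-Ko-Rado (1961): when n ≥ 2k, max |F| = C(n−1, k−1). The bound is attained by the star {A : i ∈ A} for any fixed i ∈ [n]. Here C(321−1, 9−1) = C(320, 8) = 2496767727736920.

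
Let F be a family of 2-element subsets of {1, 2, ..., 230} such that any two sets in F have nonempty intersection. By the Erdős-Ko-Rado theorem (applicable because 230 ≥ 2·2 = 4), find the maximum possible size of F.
max |F| = C(229, 1) = 229

Erdős-Ko-Rado (1961): when n ≥ 2k, max |F| = C(n−1, k−1). The bound is attained by the star {A : i ∈ A} for any fixed i ∈ [n]. Here C(230−1, 2−1) = C(229, 1) = 229.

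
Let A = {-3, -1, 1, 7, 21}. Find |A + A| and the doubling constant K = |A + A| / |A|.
K = |A + A| / |A| = 14/5

Enumerate A + A = {a + b : a, b ∈ A}. With |A| = 5, there are |A|^2 = 25 ordered sum pairs; collecting distinct values, A + A = {-6, -4, -2, 0, 2, 4, 6, 8, 14, 18, 20, 22, 28, 42}, so |A + A| = 14. Thus K = 14/5. For comparison, the minimum possible |A + A| over all 5-element sets is 2·5 − 1 = 9 (so min K = 9/5), attained only by arithmetic progressions.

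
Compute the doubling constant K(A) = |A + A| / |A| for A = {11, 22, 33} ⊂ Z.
K = |A + A| / |A| = 5/3

Enumerate A + A = {a + b : a, b ∈ A}. With |A| = 3, there are |A|^2 = 9 ordered sum pairs; collecting distinct values, A + A = {22, 33, 44, 55, 66}, so |A + A| = 5. Thus K = 5/3. Here |A + A| = 2|A| − 1 = 5, the minimum possible — so K = 5/3 is minimal, which holds iff A is an arithmetic progression.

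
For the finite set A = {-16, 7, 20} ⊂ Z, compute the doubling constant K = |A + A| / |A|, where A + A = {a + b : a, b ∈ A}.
K = |A + A| / |A| = 6/3 = 2

Enumerate A + A = {a + b : a, b ∈ A}. With |A| = 3, there are |A|^2 = 9 ordered sum pairs; collecting distinct values, A + A = {-32, -9, 4, 14, 27, 40}, so |A + A| = 6. Thus K = 6/3 = 2. For comparison, the minimum possible |A + A| over all 3-element sets is 2·3 − 1 = 5 (so min K = 5/3), attained only by arithmetic progressions.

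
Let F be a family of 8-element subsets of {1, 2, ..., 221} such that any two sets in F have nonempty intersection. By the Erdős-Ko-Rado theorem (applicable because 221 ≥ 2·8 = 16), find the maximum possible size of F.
max |F| = C(220, 7) = 4494262873320

Erdős-Ko-Rado (1961): when n ≥ 2k, max |F| = C(n−1, k−1). The bound is attained by the star {A : i ∈ A} for any fixed i ∈ [n]. Here C(221−1, 8−1) = C(220, 7) = 4494262873320.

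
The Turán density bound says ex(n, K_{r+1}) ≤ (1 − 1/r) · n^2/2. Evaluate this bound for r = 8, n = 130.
Turán density bound = (7/8) · 130^2/2 = 29575/4 ≈ 7393.75

Turán's theorem: ex(n, K_{r+1}) is achieved by the complete r-partite Turán graph T(n, r) with parts as balanced as possible, and is at most (1 − 1/r) · n^2/2. For r = 8, n = 130: the density bound is (7/8) · 16900/2 = 29575/4 ≈ 7393.75. The integer-valued extremum is e(T(130, 8)) = 7393, which is strictly less than the density bound 29575/4 since 8 ∤ 130 (the parts of T(130, 8) cannot all be equal).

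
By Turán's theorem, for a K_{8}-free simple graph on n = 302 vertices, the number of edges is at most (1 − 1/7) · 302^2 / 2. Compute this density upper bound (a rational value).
Turán density bound = (6/7) · 302^2/2 = 273612/7 ≈ 39087.4286

Turán's theorem: ex(n, K_{r+1}) is achieved by the complete r-partite Turán graph T(n, r) with parts as balanced as possible, and is at most (1 − 1/r) · n^2/2. For r = 7, n = 302: the density bound is (6/7) · 91204/2 = 273612/7 ≈ 39087.4286. The integer-valued extremum is e(T(302, 7)) = 39087, which is strictly less than the density bound 273612/7 since 7 ∤ 302 (the parts of T(302, 7) cannot all be equal).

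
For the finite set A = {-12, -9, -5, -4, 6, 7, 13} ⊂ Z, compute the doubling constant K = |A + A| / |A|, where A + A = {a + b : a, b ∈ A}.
K = |A + A| / |A| = 26/7

Enumerate A + A = {a + b : a, b ∈ A}. With |A| = 7, there are |A|^2 = 49 ordered sum pairs; collecting distinct values, A + A = {-24, -21, -18, -17, -16, -14, -13, -10, -9, -8, -6, -5, -3, -2, 1, 2, 3, 4, 8, 9, 12, 13, 14, 19, 20, 26}, so |A + A| = 26. Thus K = 26/7. For comparison, the minimum possible |A + A| over all 7-element sets is 2·7 − 1 = 13 (so min K = 13/7), attained only by arithmetic progressions.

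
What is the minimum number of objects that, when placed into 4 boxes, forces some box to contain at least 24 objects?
n = (24 − 1)·4 + 1 = 93

By the generalised pigeonhole principle, to guarantee some box contains ≥ r objects we need more than (r − 1) · k objects total. Threshold: n = (r − 1) · k + 1. With r = 24 and k = 4: n = 23 · 4 + 1 = 92 + 1 = 93. For n = 92 = 23 · 4, we can put exactly 23 objects in every box, avoiding 24 in any single one — so 93 is tight.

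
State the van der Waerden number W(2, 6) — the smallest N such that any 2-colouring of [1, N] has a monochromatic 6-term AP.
W(2, 6) = 1132

This is a classical value, W(2, 6) = 1132, established by combining an explicit 2-colouring of {1, ..., 1131} with no monochromatic 6-AP (giving the lower bound W(2, 6) > 1131) and a finite case analysis / exhaustive computer search showing every 2-colouring of {1, ..., 1132} has such an AP.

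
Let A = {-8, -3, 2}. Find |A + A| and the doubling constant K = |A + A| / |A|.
K = |A + A| / |A| = 5/3

Enumerate A + A = {a + b : a, b ∈ A}. With |A| = 3, there are |A|^2 = 9 ordered sum pairs; collecting distinct values, A + A = {-16, -11, -6, -1, 4}, so |A + A| = 5. Thus K = 5/3. Here |A + A| = 2|A| − 1 = 5, the minimum possible — so K = 5/3 is minimal, which holds iff A is an arithmetic progression.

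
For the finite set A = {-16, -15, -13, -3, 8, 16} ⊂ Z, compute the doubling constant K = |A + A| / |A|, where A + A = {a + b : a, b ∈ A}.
K = |A + A| / |A| = 21/6 = 7/2

Enumerate A + A = {a + b : a, b ∈ A}. With |A| = 6, there are |A|^2 = 36 ordered sum pairs; collecting distinct values, A + A = {-32, -31, -30, -29, -28, -26, -19, -18, -16, -8, -7, -6, -5, 0, 1, 3, 5, 13, 16, 24, 32}, so |A + A| = 21. Thus K = 21/6 = 7/2. For comparison, the minimum possible |A + A| over all 6-element sets is 2·6 − 1 = 11 (so min K = 11/6), attained only by arithmetic progressions.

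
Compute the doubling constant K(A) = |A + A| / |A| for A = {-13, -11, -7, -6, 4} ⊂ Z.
K = |A + A| / |A| = 15/5 = 3

Enumerate A + A = {a + b : a, b ∈ A}. With |A| = 5, there are |A|^2 = 25 ordered sum pairs; collecting distinct values, A + A = {-26, -24, -22, -20, -19, -18, -17, -14, -13, -12, -9, -7, -3, -2, 8}, so |A + A| = 15. Thus K = 15/5 = 3. For comparison, the minimum possible |A + A| over all 5-element sets is 2·5 − 1 = 9 (so min K = 9/5), attained only by arithmetic progressions.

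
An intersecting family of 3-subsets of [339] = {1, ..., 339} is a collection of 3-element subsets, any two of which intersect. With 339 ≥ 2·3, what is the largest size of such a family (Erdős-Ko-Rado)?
max |F| = C(338, 2) = 56953

The Erdős-Ko-Rado theorem states: for n ≥ 2k, an intersecting family of k-subsets of an n-element set has size at most C(n − 1, k − 1), with equality for 'star' families {A ⊆ [n] : |A| = k, i ∈ A} (fix an element i). For n = 339, k = 3: C(338, 2) = 56953.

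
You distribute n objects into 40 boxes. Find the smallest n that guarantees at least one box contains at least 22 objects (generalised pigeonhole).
n = (22 − 1)·40 + 1 = 841

By the generalised pigeonhole principle, to guarantee some box contains ≥ r objects we need more than (r − 1) · k objects total. Threshold: n = (r − 1) · k + 1. With r = 22 and k = 40: n = 21 · 40 + 1 = 840 + 1 = 841. For n = 840 = 21 · 40, we can put exactly 21 objects in every box, avoiding 22 in any single one — so 841 is tight.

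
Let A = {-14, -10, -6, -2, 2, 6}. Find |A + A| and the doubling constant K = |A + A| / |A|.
K = |A + A| / |A| = 11/6

Enumerate A + A = {a + b : a, b ∈ A}. With |A| = 6, there are |A|^2 = 36 ordered sum pairs; collecting distinct values, A + A = {-28, -24, -20, -16, -12, -8, -4, 0, 4, 8, 12}, so |A + A| = 11. Thus K = 11/6. Here |A + A| = 2|A| − 1 = 11, the minimum possible — so K = 11/6 is minimal, which holds iff A is an arithmetic progression.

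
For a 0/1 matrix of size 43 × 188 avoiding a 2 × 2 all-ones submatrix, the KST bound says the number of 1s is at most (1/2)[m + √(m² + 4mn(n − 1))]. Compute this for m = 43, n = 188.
z(43, 188; 2, 2) ≤ (1/2)[43 + √(43² + 4·43·188·187)] = (1/2)[43 + √6048681] = 1251.2033

Kővári–Sós–Turán: let r_1, ..., r_43 be the row sums and z = Σ r_i the total number of 1s. Each pair of columns can share at most one row with both entries 1 (else a 2×2 all-ones block appears), so Σ_i C(r_i, 2) ≤ C(188, 2) = 17578. By convexity Σ_i C(r_i, 2) ≥ 43·C(z/43, 2) = z(z − 43)/(2·43), giving z² − 43z − 43·188·187 ≤ 0 and hence z ≤ (1/2)[43 + √(1849 + 4·1511708)] = (1/2)[43 + √6048681] ≈ (1/2)(43 + 2459.4066) = 1251.2033.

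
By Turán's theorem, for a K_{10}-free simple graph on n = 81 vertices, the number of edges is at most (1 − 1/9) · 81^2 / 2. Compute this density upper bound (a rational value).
Turán density bound = (8/9) · 81^2/2 = 2916

Turán's theorem: ex(n, K_{r+1}) is achieved by the complete r-partite Turán graph T(n, r) with parts as balanced as possible, and is at most (1 − 1/r) · n^2/2. For r = 9, n = 81: the density bound is (8/9) · 6561/2 = 2916. Since 9 ∣ 81, the Turán graph T(81, 9) has parts of equal size 9, and its edge count e(T(81, 9)) = 2916 attains the density bound exactly.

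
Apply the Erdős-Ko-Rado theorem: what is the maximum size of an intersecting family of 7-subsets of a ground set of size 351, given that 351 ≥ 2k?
max |F| = C(350, 6) = 2445484347775

Erdős-Ko-Rado (1961): when n ≥ 2k, max |F| = C(n−1, k−1). The bound is attained by the star {A : i ∈ A} for any fixed i ∈ [n]. Here C(351−1, 7−1) = C(350, 6) = 2445484347775.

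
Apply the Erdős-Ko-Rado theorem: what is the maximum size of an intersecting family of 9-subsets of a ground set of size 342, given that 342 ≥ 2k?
max |F| = C(341, 8) = 4174357337091370

The Erdős-Ko-Rado theorem states: for n ≥ 2k, an intersecting family of k-subsets of an n-element set has size at most C(n − 1, k − 1), with equality for 'star' families {A ⊆ [n] : |A| = k, i ∈ A} (fix an element i). For n = 342, k = 9: C(341, 8) = 4174357337091370.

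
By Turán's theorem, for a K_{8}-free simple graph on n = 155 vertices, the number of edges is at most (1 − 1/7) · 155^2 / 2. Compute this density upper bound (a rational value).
Turán density bound = (6/7) · 155^2/2 = 72075/7 ≈ 10296.4286

Turán's theorem: ex(n, K_{r+1}) is achieved by the complete r-partite Turán graph T(n, r) with parts as balanced as possible, and is at most (1 − 1/r) · n^2/2. For r = 7, n = 155: the density bound is (6/7) · 24025/2 = 72075/7 ≈ 10296.4286. The integer-valued extremum is e(T(155, 7)) = 10296, which is strictly less than the density bound 72075/7 since 7 ∤ 155 (the parts of T(155, 7) cannot all be equal).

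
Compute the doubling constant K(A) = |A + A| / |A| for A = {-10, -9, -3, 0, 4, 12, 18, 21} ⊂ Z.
K = |A + A| / |A| = 31/8

Enumerate A + A = {a + b : a, b ∈ A}. With |A| = 8, there are |A|^2 = 64 ordered sum pairs; collecting distinct values, A + A = {-20, -19, -18, -13, -12, -10, -9, -6, -5, -3, 0, 1, 2, 3, 4, 8, 9, 11, 12, 15, 16, 18, 21, 22, 24, 25, 30, 33, 36, 39, 42}, so |A + A| = 31. Thus K = 31/8. For comparison, the minimum possible |A + A| over all 8-element sets is 2·8 − 1 = 15 (so min K = 15/8), attained only by arithmetic progressions.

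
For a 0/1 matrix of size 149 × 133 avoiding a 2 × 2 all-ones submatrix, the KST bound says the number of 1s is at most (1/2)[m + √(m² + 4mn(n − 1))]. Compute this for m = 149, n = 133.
z(149, 133; 2, 2) ≤ (1/2)[149 + √(149² + 4·149·133·132)] = (1/2)[149 + √10485577] = 1693.572

Kővári–Sós–Turán: let r_1, ..., r_149 be the row sums and z = Σ r_i the total number of 1s. Each pair of columns can share at most one row with both entries 1 (else a 2×2 all-ones block appears), so Σ_i C(r_i, 2) ≤ C(133, 2) = 8778. By convexity Σ_i C(r_i, 2) ≥ 149·C(z/149, 2) = z(z − 149)/(2·149), giving z² − 149z − 149·133·132 ≤ 0 and hence z ≤ (1/2)[149 + √(22201 + 4·2615844)] = (1/2)[149 + √10485577] ≈ (1/2)(149 + 3238.1441) = 1693.572.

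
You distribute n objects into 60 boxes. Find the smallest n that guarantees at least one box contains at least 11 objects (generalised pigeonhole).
n = (11 − 1)·60 + 1 = 601

By the generalised pigeonhole principle, to guarantee some box contains ≥ r objects we need more than (r − 1) · k objects total. Threshold: n = (r − 1) · k + 1. With r = 11 and k = 60: n = 10 · 60 + 1 = 600 + 1 = 601. For n = 600 = 10 · 60, we can put exactly 10 objects in every box, avoiding 11 in any single one — so 601 is tight.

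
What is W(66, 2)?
W(66, 2) = 66 + 1 = 67

A 2-term AP is any pair of integers, so a monochromatic 2-AP exists iff some colour is used at least twice. With 66 colours, the colouring i ↦ i on {1, ..., 66} uses each colour once, avoiding any monochromatic pair, so W(66, 2) > 66. For {1, ..., 67}, pigeonhole forces two integers of the same colour, which form a monochromatic 2-AP. Hence W(66, 2) = 67.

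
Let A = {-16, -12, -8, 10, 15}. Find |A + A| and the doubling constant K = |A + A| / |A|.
K = |A + A| / |A| = 14/5

Enumerate A + A = {a + b : a, b ∈ A}. With |A| = 5, there are |A|^2 = 25 ordered sum pairs; collecting distinct values, A + A = {-32, -28, -24, -20, -16, -6, -2, -1, 2, 3, 7, 20, 25, 30}, so |A + A| = 14. Thus K = 14/5. For comparison, the minimum possible |A + A| over all 5-element sets is 2·5 − 1 = 9 (so min K = 9/5), attained only by arithmetic progressions.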